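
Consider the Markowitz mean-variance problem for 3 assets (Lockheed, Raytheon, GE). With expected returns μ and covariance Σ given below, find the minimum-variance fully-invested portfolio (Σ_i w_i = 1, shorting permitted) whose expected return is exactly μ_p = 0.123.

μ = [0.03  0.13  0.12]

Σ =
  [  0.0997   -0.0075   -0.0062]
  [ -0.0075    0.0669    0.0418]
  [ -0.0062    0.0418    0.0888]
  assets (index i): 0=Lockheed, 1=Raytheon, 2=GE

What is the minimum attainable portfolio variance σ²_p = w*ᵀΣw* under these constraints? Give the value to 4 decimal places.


0.0531

p=Σ⁻¹μ = [0.4605  1.6014  0.6297]
q=Σ⁻¹𝟙 = [11.3453  12.3086  6.2595]
a=μᵀp=0.297560  b=𝟙ᵀp=2.691610  c=𝟙ᵀq=29.913319  D=ac−b²=1.656231
λ₁=(c·0.123−b)/D = (29.913319·0.123−2.691610)/1.656231 = 0.596371
λ₂=(a−b·0.123)/D = (0.297560−2.691610·0.123)/1.656231 = -0.020232
w* = 0.596371·p + -0.020232·q:
  w_0 = 0.596371·0.4605 + -0.020232·11.3453 = 0.0451  (Lockheed)
  w_1 = 0.596371·1.6014 + -0.020232·12.3086 = 0.7060  (Raytheon)
  w_2 = 0.596371·0.6297 + -0.020232·6.2595 = 0.2489  (GE)
Σw_i=1.0000  μᵀw=0.1230
σ²=wᵀΣw=λ₁·μ_p+λ₂ = 0.596371·0.123 + -0.020232 = 0.053122 ≈ 0.0531


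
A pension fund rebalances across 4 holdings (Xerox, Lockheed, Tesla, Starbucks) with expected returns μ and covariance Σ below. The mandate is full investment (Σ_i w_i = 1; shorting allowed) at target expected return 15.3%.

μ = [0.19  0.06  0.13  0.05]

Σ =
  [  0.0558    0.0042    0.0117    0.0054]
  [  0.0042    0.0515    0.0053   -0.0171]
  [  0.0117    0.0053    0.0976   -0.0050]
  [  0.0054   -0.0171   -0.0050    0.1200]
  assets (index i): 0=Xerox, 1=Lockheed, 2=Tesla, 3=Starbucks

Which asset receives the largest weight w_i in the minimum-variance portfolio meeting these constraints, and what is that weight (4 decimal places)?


p=Σ⁻¹μ = [3.0928  0.9677  0.9319  0.4542]
q=Σ⁻¹𝟙 = [13.5717  21.1601  8.0372  11.0728]
a=μᵀp=0.789561  b=𝟙ᵀp=5.446698  c=𝟙ᵀq=53.841781  D=ac−b²=12.844843
λ₁=(c·0.153−b)/D = (53.841781·0.153−5.446698)/12.844843 = 0.217293
λ₂=(a−b·0.153)/D = (0.789561−5.446698·0.153)/12.844843 = -0.003409
w* = 0.217293·p + -0.003409·q:
  w_0 = 0.217293·3.0928 + -0.003409·13.5717 = 0.6258  (Xerox)
  w_1 = 0.217293·0.9677 + -0.003409·21.1601 = 0.1382  (Lockheed)
  w_2 = 0.217293·0.9319 + -0.003409·8.0372 = 0.1751  (Tesla)
  w_3 = 0.217293·0.4542 + -0.003409·11.0728 = 0.0610  (Starbucks)
Σw_i=1.0000  μᵀw=0.1530
σ²=wᵀΣw=λ₁·μ_p+λ₂ = 0.217293·0.153 + -0.003409 = 0.029837 ≈ 0.0298

Xerox (0.6258)


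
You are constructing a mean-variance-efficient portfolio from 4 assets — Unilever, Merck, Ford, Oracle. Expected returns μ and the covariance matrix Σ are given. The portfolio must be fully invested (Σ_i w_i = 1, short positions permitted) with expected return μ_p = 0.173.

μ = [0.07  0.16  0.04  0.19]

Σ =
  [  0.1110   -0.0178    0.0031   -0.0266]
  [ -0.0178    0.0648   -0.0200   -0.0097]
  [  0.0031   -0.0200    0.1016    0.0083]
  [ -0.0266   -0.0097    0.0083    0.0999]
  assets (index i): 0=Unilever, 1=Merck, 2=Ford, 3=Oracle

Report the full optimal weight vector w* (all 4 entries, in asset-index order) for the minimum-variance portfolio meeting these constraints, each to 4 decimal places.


x=Σ⁻¹μ = [1.8297  3.6291  0.8340  2.6722]
y=Σ⁻¹𝟙 = [16.7051  26.4939  13.2468  15.9299]
a=μᵀx=1.249808  b=𝟙ᵀx=8.964936  c=𝟙ᵀy=72.375687  D=ac−b²=10.085654
λ₁=(c·0.173−b)/D = (72.375687·0.173−8.964936)/10.085654 = 0.352586
λ₂=(a−b·0.173)/D = (1.249808−8.964936·0.173)/10.085654 = -0.029857
w* = 0.352586·x + -0.029857·y:
  w_0 = 0.352586·1.8297 + -0.029857·16.7051 = 0.1464  (Unilever)
  w_1 = 0.352586·3.6291 + -0.029857·26.4939 = 0.4886  (Merck)
  w_2 = 0.352586·0.8340 + -0.029857·13.2468 = -0.1015  (Ford)
  w_3 = 0.352586·2.6722 + -0.029857·15.9299 = 0.4666  (Oracle)
Σw_i=1.0000  μᵀw=0.1730
σ²=wᵀΣw=λ₁·μ_p+λ₂ = 0.352586·0.173 + -0.029857 = 0.031141 ≈ 0.0311

0.1464  0.4886  -0.1015  0.4666


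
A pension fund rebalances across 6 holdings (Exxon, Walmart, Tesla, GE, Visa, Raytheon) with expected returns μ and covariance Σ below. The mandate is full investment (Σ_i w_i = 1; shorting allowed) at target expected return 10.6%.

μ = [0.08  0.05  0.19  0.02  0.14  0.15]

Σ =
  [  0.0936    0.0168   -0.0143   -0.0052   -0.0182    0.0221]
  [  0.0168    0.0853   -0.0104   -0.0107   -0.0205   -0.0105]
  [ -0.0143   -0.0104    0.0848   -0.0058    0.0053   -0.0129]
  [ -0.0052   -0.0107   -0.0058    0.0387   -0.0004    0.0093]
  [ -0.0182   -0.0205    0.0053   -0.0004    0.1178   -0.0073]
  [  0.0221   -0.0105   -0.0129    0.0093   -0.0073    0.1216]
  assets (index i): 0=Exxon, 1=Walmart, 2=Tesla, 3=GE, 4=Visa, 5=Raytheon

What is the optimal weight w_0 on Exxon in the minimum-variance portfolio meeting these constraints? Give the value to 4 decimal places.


u=Σ⁻¹μ = [1.0472  1.4200  2.7944  1.1319  1.5666  1.4698]
v=Σ⁻¹𝟙 = [12.6930  20.1027  19.0814  34.2104  13.6945  7.8826]
a=μᵀu=1.148137  b=𝟙ᵀu=9.429879  c=𝟙ᵀv=107.664727  D=ac−b²=34.691274
λ₁=(c·0.106−b)/D = (107.664727·0.106−9.429879)/34.691274 = 0.057149
λ₂=(a−b·0.106)/D = (1.148137−9.429879·0.106)/34.691274 = 0.004283
w* = 0.057149·u + 0.004283·v:
  w_0 = 0.057149·1.0472 + 0.004283·12.6930 = 0.1142  (Exxon)
  w_1 = 0.057149·1.4200 + 0.004283·20.1027 = 0.1672  (Walmart)
  w_2 = 0.057149·2.7944 + 0.004283·19.0814 = 0.2414  (Tesla)
  w_3 = 0.057149·1.1319 + 0.004283·34.2104 = 0.2112  (GE)
  w_4 = 0.057149·1.5666 + 0.004283·13.6945 = 0.1482  (Visa)
  w_5 = 0.057149·1.4698 + 0.004283·7.8826 = 0.1178  (Raytheon)
Σw_i=1.0000  μᵀw=0.1060
σ²=wᵀΣw=λ₁·μ_p+λ₂ = 0.057149·0.106 + 0.004283 = 0.010340 ≈ 0.0103

0.1142


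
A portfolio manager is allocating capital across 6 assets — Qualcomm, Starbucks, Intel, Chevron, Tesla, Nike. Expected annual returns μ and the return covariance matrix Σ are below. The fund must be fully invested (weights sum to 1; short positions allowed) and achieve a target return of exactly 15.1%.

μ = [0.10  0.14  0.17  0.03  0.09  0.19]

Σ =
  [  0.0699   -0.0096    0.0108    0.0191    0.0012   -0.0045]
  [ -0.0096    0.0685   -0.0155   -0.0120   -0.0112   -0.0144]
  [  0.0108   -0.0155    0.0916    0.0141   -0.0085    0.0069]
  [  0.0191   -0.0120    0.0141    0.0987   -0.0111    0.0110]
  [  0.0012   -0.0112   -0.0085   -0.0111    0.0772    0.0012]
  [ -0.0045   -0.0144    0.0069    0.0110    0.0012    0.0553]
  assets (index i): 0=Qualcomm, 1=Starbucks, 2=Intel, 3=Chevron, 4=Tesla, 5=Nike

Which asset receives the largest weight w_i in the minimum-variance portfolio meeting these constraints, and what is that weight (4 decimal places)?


Nike (0.3165)

u=Σ⁻¹μ = [1.9392  3.9981  2.1749  -0.1720  1.8627  4.3571]
v=Σ⁻¹𝟙 = [15.1763  29.1228  12.7845  8.4837  19.2093  23.2021]
a=μᵀu=2.113718  b=𝟙ᵀu=14.159947  c=𝟙ᵀv=107.978820  D=ac−b²=27.732669
λ₁=(c·0.151−b)/D = (107.978820·0.151−14.159947)/27.732669 = 0.077340
λ₂=(a−b·0.151)/D = (2.113718−14.159947·0.151)/27.732669 = -0.000881
w* = 0.077340·u + -0.000881·v:
  w_0 = 0.077340·1.9392 + -0.000881·15.1763 = 0.1366  (Qualcomm)
  w_1 = 0.077340·3.9981 + -0.000881·29.1228 = 0.2836  (Starbucks)
  w_2 = 0.077340·2.1749 + -0.000881·12.7845 = 0.1569  (Intel)
  w_3 = 0.077340·-0.1720 + -0.000881·8.4837 = -0.0208  (Chevron)
  w_4 = 0.077340·1.8627 + -0.000881·19.2093 = 0.1271  (Tesla)
  w_5 = 0.077340·4.3571 + -0.000881·23.2021 = 0.3165  (Nike)
Σw_i=1.0000  μᵀw=0.1510
σ²=wᵀΣw=λ₁·μ_p+λ₂ = 0.077340·0.151 + -0.000881 = 0.010797 ≈ 0.0108


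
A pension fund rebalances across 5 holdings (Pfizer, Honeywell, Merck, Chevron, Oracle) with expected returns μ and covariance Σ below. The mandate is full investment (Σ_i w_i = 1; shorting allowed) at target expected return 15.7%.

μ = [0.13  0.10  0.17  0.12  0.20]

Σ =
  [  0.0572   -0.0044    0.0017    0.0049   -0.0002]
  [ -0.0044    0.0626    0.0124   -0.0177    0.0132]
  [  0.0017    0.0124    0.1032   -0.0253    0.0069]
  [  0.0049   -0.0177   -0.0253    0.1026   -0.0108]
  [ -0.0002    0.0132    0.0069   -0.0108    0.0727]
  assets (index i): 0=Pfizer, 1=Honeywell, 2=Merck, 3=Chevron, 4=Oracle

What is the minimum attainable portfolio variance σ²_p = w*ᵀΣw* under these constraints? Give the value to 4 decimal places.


0.0170

p=Σ⁻¹μ = [2.1654  1.4174  1.7610  2.0221  2.6329]
q=Σ⁻¹𝟙 = [17.1798  17.0168  10.4042  15.6965  12.0570]
a=μᵀp=1.491839  b=𝟙ᵀp=9.998759  c=𝟙ᵀq=72.354372  D=ac−b²=7.965875
λ₁=(c·0.157−b)/D = (72.354372·0.157−9.998759)/7.965875 = 0.170838
λ₂=(a−b·0.157)/D = (1.491839−9.998759·0.157)/7.965875 = -0.009788
w* = 0.170838·p + -0.009788·q:
  w_0 = 0.170838·2.1654 + -0.009788·17.1798 = 0.2018  (Pfizer)
  w_1 = 0.170838·1.4174 + -0.009788·17.0168 = 0.0756  (Honeywell)
  w_2 = 0.170838·1.7610 + -0.009788·10.4042 = 0.1990  (Merck)
  w_3 = 0.170838·2.0221 + -0.009788·15.6965 = 0.1918  (Chevron)
  w_4 = 0.170838·2.6329 + -0.009788·12.0570 = 0.3318  (Oracle)
Σw_i=1.0000  μᵀw=0.1570
σ²=wᵀΣw=λ₁·μ_p+λ₂ = 0.170838·0.157 + -0.009788 = 0.017034 ≈ 0.0170


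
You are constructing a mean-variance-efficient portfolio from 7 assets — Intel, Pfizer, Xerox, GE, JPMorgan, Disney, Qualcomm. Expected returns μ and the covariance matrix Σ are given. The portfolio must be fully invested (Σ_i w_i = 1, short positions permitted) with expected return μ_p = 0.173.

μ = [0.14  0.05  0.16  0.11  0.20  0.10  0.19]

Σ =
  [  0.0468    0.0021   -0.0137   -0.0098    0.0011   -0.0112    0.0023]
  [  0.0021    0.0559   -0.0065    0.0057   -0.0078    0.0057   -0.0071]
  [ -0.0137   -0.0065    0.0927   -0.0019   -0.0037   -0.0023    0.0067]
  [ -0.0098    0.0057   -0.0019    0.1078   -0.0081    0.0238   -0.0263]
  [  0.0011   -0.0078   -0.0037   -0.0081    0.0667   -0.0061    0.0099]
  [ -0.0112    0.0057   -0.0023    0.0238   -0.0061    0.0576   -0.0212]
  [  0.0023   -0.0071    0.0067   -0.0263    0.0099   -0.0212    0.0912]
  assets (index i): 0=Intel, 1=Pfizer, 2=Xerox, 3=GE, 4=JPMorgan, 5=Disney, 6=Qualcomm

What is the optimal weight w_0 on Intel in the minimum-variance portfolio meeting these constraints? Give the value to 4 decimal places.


x=Σ⁻¹μ = [4.5894  1.3293  2.5451  1.6042  3.3072  3.2999  2.7548]
y=Σ⁻¹𝟙 = [32.9596  19.7119  17.3983  11.4822  18.8825  26.3086  17.7672]
a=μᵀx=2.807493  b=𝟙ᵀx=19.429849  c=𝟙ᵀy=144.510406  D=ac−b²=28.192986
λ₁=(c·0.173−b)/D = (144.510406·0.173−19.429849)/28.192986 = 0.197583
λ₂=(a−b·0.173)/D = (2.807493−19.429849·0.173)/28.192986 = -0.019646
w* = 0.197583·x + -0.019646·y:
  w_0 = 0.197583·4.5894 + -0.019646·32.9596 = 0.2593  (Intel)
  w_1 = 0.197583·1.3293 + -0.019646·19.7119 = -0.1246  (Pfizer)
  w_2 = 0.197583·2.5451 + -0.019646·17.3983 = 0.1611  (Xerox)
  w_3 = 0.197583·1.6042 + -0.019646·11.4822 = 0.0914  (GE)
  w_4 = 0.197583·3.3072 + -0.019646·18.8825 = 0.2825  (JPMorgan)
  w_5 = 0.197583·3.2999 + -0.019646·26.3086 = 0.1351  (Disney)
  w_6 = 0.197583·2.7548 + -0.019646·17.7672 = 0.1953  (Qualcomm)
Σw_i=1.0000  μᵀw=0.1730
σ²=wᵀΣw=λ₁·μ_p+λ₂ = 0.197583·0.173 + -0.019646 = 0.014536 ≈ 0.0145

0.2593


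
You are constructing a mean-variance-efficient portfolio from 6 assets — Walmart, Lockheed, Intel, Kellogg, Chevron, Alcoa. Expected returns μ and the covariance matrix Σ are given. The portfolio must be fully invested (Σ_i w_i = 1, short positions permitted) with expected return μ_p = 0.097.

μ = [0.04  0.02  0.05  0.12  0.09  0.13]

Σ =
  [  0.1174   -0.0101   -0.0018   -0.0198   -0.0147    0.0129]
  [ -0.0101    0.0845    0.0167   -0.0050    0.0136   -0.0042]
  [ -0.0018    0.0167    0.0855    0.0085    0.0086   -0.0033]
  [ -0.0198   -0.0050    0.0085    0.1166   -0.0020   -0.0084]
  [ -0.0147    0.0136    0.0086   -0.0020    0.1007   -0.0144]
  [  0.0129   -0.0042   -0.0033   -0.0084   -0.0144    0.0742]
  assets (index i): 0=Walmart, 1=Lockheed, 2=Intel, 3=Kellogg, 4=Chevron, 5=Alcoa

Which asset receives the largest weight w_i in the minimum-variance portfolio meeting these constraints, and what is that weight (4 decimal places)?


Alcoa (0.3362)

u=Σ⁻¹μ = [0.5032  0.2006  0.3869  1.2656  1.2289  2.0749]
v=Σ⁻¹𝟙 = [11.3055  11.1822  8.0039  11.7600  11.9297  16.1470]
a=μᵀu=0.575687  b=𝟙ᵀu=5.660046  c=𝟙ᵀv=70.328329  D=ac−b²=8.450972
λ₁=(c·0.097−b)/D = (70.328329·0.097−5.660046)/8.450972 = 0.137475
λ₂=(a−b·0.097)/D = (0.575687−5.660046·0.097)/8.450972 = 0.003155
w* = 0.137475·u + 0.003155·v:
  w_0 = 0.137475·0.5032 + 0.003155·11.3055 = 0.1049  (Walmart)
  w_1 = 0.137475·0.2006 + 0.003155·11.1822 = 0.0629  (Lockheed)
  w_2 = 0.137475·0.3869 + 0.003155·8.0039 = 0.0784  (Intel)
  w_3 = 0.137475·1.2656 + 0.003155·11.7600 = 0.2111  (Kellogg)
  w_4 = 0.137475·1.2289 + 0.003155·11.9297 = 0.2066  (Chevron)
  w_5 = 0.137475·2.0749 + 0.003155·16.1470 = 0.3362  (Alcoa)
Σw_i=1.0000  μᵀw=0.0970
σ²=wᵀΣw=λ₁·μ_p+λ₂ = 0.137475·0.097 + 0.003155 = 0.016490 ≈ 0.0165


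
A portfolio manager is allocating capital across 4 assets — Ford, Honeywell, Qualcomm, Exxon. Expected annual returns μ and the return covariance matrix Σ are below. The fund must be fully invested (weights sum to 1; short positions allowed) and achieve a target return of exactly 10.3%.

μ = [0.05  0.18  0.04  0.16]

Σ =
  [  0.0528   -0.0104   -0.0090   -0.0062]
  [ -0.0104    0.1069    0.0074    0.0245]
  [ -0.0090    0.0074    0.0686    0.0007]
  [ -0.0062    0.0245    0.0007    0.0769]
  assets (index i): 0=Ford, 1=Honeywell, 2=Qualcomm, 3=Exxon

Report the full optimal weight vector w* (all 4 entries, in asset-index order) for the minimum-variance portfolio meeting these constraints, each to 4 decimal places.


0.3438  0.1958  0.1925  0.2679

u=Σ⁻¹μ = [1.5316  1.3876  0.6164  1.7564]
v=Σ⁻¹𝟙 = [24.7968  7.7629  16.8668  12.3764]
a=μᵀu=0.632032  b=𝟙ᵀu=5.292045  c=𝟙ᵀv=61.802785  D=ac−b²=11.055603
λ₁=(c·0.103−b)/D = (61.802785·0.103−5.292045)/11.055603 = 0.097113
λ₂=(a−b·0.103)/D = (0.632032−5.292045·0.103)/11.055603 = 0.007865
w* = 0.097113·u + 0.007865·v:
  w_0 = 0.097113·1.5316 + 0.007865·24.7968 = 0.3438  (Ford)
  w_1 = 0.097113·1.3876 + 0.007865·7.7629 = 0.1958  (Honeywell)
  w_2 = 0.097113·0.6164 + 0.007865·16.8668 = 0.1925  (Qualcomm)
  w_3 = 0.097113·1.7564 + 0.007865·12.3764 = 0.2679  (Exxon)
Σw_i=1.0000  μᵀw=0.1030
σ²=wᵀΣw=λ₁·μ_p+λ₂ = 0.097113·0.103 + 0.007865 = 0.017868 ≈ 0.0179


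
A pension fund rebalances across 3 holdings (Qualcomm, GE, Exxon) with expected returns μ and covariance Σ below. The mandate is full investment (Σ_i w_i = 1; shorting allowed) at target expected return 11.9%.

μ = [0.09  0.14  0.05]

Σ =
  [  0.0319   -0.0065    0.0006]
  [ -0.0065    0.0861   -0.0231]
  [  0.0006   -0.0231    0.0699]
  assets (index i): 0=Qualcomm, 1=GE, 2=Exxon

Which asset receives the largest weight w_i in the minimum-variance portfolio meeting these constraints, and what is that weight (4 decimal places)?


u=Σ⁻¹μ = [3.2541  2.2561  1.4330]
v=Σ⁻¹𝟙 = [34.9892  19.7660  20.5379]
a=μᵀu=0.680374  b=𝟙ᵀu=6.943174  c=𝟙ᵀv=75.293219  D=ac−b²=3.019858
λ₁=(c·0.119−b)/D = (75.293219·0.119−6.943174)/3.019858 = 0.667819
λ₂=(a−b·0.119)/D = (0.680374−6.943174·0.119)/3.019858 = -0.048302
w* = 0.667819·u + -0.048302·v:
  w_0 = 0.667819·3.2541 + -0.048302·34.9892 = 0.4831  (Qualcomm)
  w_1 = 0.667819·2.2561 + -0.048302·19.7660 = 0.5520  (GE)
  w_2 = 0.667819·1.4330 + -0.048302·20.5379 = -0.0351  (Exxon)
Σw_i=1.0000  μᵀw=0.1190
σ²=wᵀΣw=λ₁·μ_p+λ₂ = 0.667819·0.119 + -0.048302 = 0.031169 ≈ 0.0312

GE (0.5520)


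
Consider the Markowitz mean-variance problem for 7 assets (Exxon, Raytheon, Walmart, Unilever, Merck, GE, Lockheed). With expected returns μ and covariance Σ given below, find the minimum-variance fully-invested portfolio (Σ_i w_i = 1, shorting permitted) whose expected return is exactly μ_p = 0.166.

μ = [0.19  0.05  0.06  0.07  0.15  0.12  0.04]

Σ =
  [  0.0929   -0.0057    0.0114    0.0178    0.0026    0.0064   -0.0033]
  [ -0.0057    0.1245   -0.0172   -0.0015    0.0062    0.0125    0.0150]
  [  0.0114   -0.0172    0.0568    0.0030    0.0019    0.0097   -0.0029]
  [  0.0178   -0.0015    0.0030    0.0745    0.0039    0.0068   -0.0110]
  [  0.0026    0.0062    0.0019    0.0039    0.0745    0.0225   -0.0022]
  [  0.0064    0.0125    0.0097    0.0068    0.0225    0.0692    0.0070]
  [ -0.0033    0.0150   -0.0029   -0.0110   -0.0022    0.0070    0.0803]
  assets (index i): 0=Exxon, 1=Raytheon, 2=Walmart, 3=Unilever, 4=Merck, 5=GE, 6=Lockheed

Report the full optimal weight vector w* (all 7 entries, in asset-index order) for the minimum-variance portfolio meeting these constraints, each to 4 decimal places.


x=Σ⁻¹μ = [1.8328  0.3459  0.6120  0.4093  1.6655  0.7774  0.5649]
y=Σ⁻¹𝟙 = [6.6393  8.4219  17.8562  12.3719  10.6445  3.7748  13.4552]
a=μᵀx=0.796614  b=𝟙ᵀx=6.207820  c=𝟙ᵀy=73.163726  D=ac−b²=19.746215
λ₁=(c·0.166−b)/D = (73.163726·0.166−6.207820)/19.746215 = 0.300683
λ₂=(a−b·0.166)/D = (0.796614−6.207820·0.166)/19.746215 = -0.011845
w* = 0.300683·x + -0.011845·y:
  w_0 = 0.300683·1.8328 + -0.011845·6.6393 = 0.4725  (Exxon)
  w_1 = 0.300683·0.3459 + -0.011845·8.4219 = 0.0043  (Raytheon)
  w_2 = 0.300683·0.6120 + -0.011845·17.8562 = -0.0275  (Walmart)
  w_3 = 0.300683·0.4093 + -0.011845·12.3719 = -0.0235  (Unilever)
  w_4 = 0.300683·1.6655 + -0.011845·10.6445 = 0.3747  (Merck)
  w_5 = 0.300683·0.7774 + -0.011845·3.7748 = 0.1891  (GE)
  w_6 = 0.300683·0.5649 + -0.011845·13.4552 = 0.0105  (Lockheed)
Σw_i=1.0000  μᵀw=0.1660
σ²=wᵀΣw=λ₁·μ_p+λ₂ = 0.300683·0.166 + -0.011845 = 0.038069 ≈ 0.0381

0.4725  0.0043  -0.0275  -0.0235  0.3747  0.1891  0.0105


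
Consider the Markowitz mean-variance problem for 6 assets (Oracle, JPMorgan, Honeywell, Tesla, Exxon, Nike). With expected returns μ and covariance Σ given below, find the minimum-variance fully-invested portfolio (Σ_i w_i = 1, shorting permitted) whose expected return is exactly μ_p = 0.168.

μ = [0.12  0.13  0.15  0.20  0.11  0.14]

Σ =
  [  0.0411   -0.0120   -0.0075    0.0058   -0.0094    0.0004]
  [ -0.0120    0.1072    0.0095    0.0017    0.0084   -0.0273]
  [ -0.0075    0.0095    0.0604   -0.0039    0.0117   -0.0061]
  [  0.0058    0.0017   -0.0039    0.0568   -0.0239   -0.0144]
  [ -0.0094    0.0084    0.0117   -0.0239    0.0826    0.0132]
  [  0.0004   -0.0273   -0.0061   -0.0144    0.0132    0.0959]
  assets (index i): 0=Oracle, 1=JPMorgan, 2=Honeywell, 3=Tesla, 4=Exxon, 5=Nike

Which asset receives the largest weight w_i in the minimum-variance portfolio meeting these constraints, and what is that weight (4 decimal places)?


u=Σ⁻¹μ = [3.7438  1.7875  2.8184  4.8403  2.1681  2.5607]
v=Σ⁻¹𝟙 = [31.6468  13.8653  18.5296  26.5673  16.6242  17.1222]
a=μᵀu=2.669439  b=𝟙ᵀu=17.918776  c=𝟙ᵀv=124.355421  D=ac−b²=10.876673
λ₁=(c·0.168−b)/D = (124.355421·0.168−17.918776)/10.876673 = 0.273331
λ₂=(a−b·0.168)/D = (2.669439−17.918776·0.168)/10.876673 = -0.031344
w* = 0.273331·u + -0.031344·v:
  w_0 = 0.273331·3.7438 + -0.031344·31.6468 = 0.0314  (Oracle)
  w_1 = 0.273331·1.7875 + -0.031344·13.8653 = 0.0540  (JPMorgan)
  w_2 = 0.273331·2.8184 + -0.031344·18.5296 = 0.1896  (Honeywell)
  w_3 = 0.273331·4.8403 + -0.031344·26.5673 = 0.4903  (Tesla)
  w_4 = 0.273331·2.1681 + -0.031344·16.6242 = 0.0715  (Exxon)
  w_5 = 0.273331·2.5607 + -0.031344·17.1222 = 0.1633  (Nike)
Σw_i=1.0000  μᵀw=0.1680
σ²=wᵀΣw=λ₁·μ_p+λ₂ = 0.273331·0.168 + -0.031344 = 0.014576 ≈ 0.0146

Tesla (0.4903)


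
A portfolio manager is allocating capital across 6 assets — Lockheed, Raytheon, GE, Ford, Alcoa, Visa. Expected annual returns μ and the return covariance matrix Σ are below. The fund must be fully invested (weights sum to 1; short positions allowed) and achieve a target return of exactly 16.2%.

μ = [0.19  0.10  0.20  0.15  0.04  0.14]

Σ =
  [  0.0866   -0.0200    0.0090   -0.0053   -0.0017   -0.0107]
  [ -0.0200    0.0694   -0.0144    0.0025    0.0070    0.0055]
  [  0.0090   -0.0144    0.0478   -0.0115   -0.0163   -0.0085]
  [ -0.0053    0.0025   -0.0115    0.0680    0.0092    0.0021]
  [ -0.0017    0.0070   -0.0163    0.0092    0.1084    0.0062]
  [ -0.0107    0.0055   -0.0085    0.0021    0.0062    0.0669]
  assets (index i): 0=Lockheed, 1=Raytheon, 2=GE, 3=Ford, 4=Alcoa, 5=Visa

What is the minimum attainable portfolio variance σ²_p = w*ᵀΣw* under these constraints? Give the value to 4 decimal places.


u=Σ⁻¹μ = [2.8446  3.1123  6.1000  3.1610  0.6956  2.9031]
v=Σ⁻¹𝟙 = [16.9116  23.5882  36.4813  19.2940  10.7430  18.7472]
a=μᵀu=2.980136  b=𝟙ᵀu=18.816719  c=𝟙ᵀv=125.765314  D=ac−b²=20.728813
λ₁=(c·0.162−b)/D = (125.765314·0.162−18.816719)/20.728813 = 0.075125
λ₂=(a−b·0.162)/D = (2.980136−18.816719·0.162)/20.728813 = -0.003289
w* = 0.075125·u + -0.003289·v:
  w_0 = 0.075125·2.8446 + -0.003289·16.9116 = 0.1581  (Lockheed)
  w_1 = 0.075125·3.1123 + -0.003289·23.5882 = 0.1562  (Raytheon)
  w_2 = 0.075125·6.1000 + -0.003289·36.4813 = 0.3383  (GE)
  w_3 = 0.075125·3.1610 + -0.003289·19.2940 = 0.1740  (Ford)
  w_4 = 0.075125·0.6956 + -0.003289·10.7430 = 0.0169  (Alcoa)
  w_5 = 0.075125·2.9031 + -0.003289·18.7472 = 0.1564  (Visa)
Σw_i=1.0000  μᵀw=0.1620
σ²=wᵀΣw=λ₁·μ_p+λ₂ = 0.075125·0.162 + -0.003289 = 0.008882 ≈ 0.0089

0.0089


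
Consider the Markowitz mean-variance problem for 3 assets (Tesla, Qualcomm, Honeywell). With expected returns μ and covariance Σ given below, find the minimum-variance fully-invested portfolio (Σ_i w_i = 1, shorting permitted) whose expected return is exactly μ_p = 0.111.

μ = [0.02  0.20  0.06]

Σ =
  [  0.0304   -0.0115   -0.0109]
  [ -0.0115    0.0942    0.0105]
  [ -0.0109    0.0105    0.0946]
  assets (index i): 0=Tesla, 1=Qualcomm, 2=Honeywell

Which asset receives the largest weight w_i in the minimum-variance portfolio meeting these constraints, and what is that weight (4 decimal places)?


p=Σ⁻¹μ = [1.7246  2.2689  0.5811]
q=Σ⁻¹𝟙 = [43.3319  14.3484  13.9710]
a=μᵀp=0.523139  b=𝟙ᵀp=4.574586  c=𝟙ᵀq=71.651402  D=ac−b²=16.556819
λ₁=(c·0.111−b)/D = (71.651402·0.111−4.574586)/16.556819 = 0.204068
λ₂=(a−b·0.111)/D = (0.523139−4.574586·0.111)/16.556819 = 0.000928
w* = 0.204068·p + 0.000928·q:
  w_0 = 0.204068·1.7246 + 0.000928·43.3319 = 0.3921  (Tesla)
  w_1 = 0.204068·2.2689 + 0.000928·14.3484 = 0.4763  (Qualcomm)
  w_2 = 0.204068·0.5811 + 0.000928·13.9710 = 0.1315  (Honeywell)
Σw_i=1.0000  μᵀw=0.1110
σ²=wᵀΣw=λ₁·μ_p+λ₂ = 0.204068·0.111 + 0.000928 = 0.023579 ≈ 0.0236

Qualcomm (0.4763)


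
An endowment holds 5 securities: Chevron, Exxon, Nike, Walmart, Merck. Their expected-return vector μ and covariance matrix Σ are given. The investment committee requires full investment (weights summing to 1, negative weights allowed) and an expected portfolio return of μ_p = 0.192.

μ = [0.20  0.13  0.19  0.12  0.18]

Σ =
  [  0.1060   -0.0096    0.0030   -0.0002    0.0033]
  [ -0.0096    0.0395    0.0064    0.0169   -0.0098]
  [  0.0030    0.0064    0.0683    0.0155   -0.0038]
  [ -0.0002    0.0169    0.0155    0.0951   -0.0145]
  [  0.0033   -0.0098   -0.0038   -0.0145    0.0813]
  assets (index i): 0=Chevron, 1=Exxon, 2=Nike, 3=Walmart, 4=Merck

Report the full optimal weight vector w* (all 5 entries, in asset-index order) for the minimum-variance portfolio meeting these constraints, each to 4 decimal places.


x=Σ⁻¹μ = [2.0824  3.8464  2.3436  0.6299  2.8150]
y=Σ⁻¹𝟙 = [11.1153  27.6730  11.0472  6.3880  16.8404]
a=μᵀx=1.944092  b=𝟙ᵀx=11.717351  c=𝟙ᵀy=73.063907  D=ac−b²=4.746617
λ₁=(c·0.192−b)/D = (73.063907·0.192−11.717351)/4.746617 = 0.486856
λ₂=(a−b·0.192)/D = (1.944092−11.717351·0.192)/4.746617 = -0.064391
w* = 0.486856·x + -0.064391·y:
  w_0 = 0.486856·2.0824 + -0.064391·11.1153 = 0.2981  (Chevron)
  w_1 = 0.486856·3.8464 + -0.064391·27.6730 = 0.0908  (Exxon)
  w_2 = 0.486856·2.3436 + -0.064391·11.0472 = 0.4297  (Nike)
  w_3 = 0.486856·0.6299 + -0.064391·6.3880 = -0.1047  (Walmart)
  w_4 = 0.486856·2.8150 + -0.064391·16.8404 = 0.2861  (Merck)
Σw_i=1.0000  μᵀw=0.1920
σ²=wᵀΣw=λ₁·μ_p+λ₂ = 0.486856·0.192 + -0.064391 = 0.029085 ≈ 0.0291

0.2981  0.0908  0.4297  -0.1047  0.2861


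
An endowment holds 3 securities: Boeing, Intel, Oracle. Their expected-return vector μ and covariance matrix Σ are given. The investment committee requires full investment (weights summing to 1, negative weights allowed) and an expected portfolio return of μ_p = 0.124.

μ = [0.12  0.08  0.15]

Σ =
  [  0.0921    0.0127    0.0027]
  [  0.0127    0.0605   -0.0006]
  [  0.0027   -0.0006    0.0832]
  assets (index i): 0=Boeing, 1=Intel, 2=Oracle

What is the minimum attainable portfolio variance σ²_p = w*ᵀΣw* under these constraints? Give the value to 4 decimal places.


u=Σ⁻¹μ = [1.0979  1.1095  1.7753]
v=Σ⁻¹𝟙 = [8.4597  14.8706  11.8519]
a=μᵀu=0.486793  b=𝟙ᵀu=3.982610  c=𝟙ᵀv=35.182302  D=ac−b²=1.265312
λ₁=(c·0.124−b)/D = (35.182302·0.124−3.982610)/1.265312 = 0.300318
λ₂=(a−b·0.124)/D = (0.486793−3.982610·0.124)/1.265312 = -0.005572
w* = 0.300318·u + -0.005572·v:
  w_0 = 0.300318·1.0979 + -0.005572·8.4597 = 0.2826  (Boeing)
  w_1 = 0.300318·1.1095 + -0.005572·14.8706 = 0.2503  (Intel)
  w_2 = 0.300318·1.7753 + -0.005572·11.8519 = 0.4671  (Oracle)
Σw_i=1.0000  μᵀw=0.1240
σ²=wᵀΣw=λ₁·μ_p+λ₂ = 0.300318·0.124 + -0.005572 = 0.031667 ≈ 0.0317

0.0317


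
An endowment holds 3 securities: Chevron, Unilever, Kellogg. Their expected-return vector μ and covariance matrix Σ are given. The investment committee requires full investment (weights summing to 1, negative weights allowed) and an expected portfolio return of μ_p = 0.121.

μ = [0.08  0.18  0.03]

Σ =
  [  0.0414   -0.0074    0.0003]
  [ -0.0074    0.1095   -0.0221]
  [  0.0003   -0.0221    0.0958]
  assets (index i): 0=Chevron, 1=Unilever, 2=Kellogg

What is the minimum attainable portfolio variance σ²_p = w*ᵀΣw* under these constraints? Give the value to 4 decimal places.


0.0271

g=Σ⁻¹μ = [2.2755  1.9502  0.7559]
h=Σ⁻¹𝟙 = [26.4963  13.6485  13.5040]
a=μᵀg=0.555746  b=𝟙ᵀg=4.981556  c=𝟙ᵀh=53.648824  D=ac−b²=4.999239
λ₁=(c·0.121−b)/D = (53.648824·0.121−4.981556)/4.999239 = 0.302036
λ₂=(a−b·0.121)/D = (0.555746−4.981556·0.121)/4.999239 = -0.009406
w* = 0.302036·g + -0.009406·h:
  w_0 = 0.302036·2.2755 + -0.009406·26.4963 = 0.4381  (Chevron)
  w_1 = 0.302036·1.9502 + -0.009406·13.6485 = 0.4606  (Unilever)
  w_2 = 0.302036·0.7559 + -0.009406·13.5040 = 0.1013  (Kellogg)
Σw_i=1.0000  μᵀw=0.1210
σ²=wᵀΣw=λ₁·μ_p+λ₂ = 0.302036·0.121 + -0.009406 = 0.027141 ≈ 0.0271


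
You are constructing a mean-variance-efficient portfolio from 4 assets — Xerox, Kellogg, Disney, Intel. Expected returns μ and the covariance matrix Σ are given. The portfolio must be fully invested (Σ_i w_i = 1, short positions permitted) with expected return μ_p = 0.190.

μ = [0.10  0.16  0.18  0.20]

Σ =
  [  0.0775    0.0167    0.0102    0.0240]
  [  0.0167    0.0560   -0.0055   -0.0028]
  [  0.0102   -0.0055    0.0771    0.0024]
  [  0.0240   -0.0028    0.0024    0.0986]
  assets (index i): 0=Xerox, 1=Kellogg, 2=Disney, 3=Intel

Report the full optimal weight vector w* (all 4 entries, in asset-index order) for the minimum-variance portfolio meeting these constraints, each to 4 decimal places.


-0.1563  0.4600  0.3613  0.3349

g=Σ⁻¹μ = [-0.4402  3.3487  2.5643  2.1682]
h=Σ⁻¹𝟙 = [4.3049  18.3559  13.4209  9.2887]
a=μᵀg=1.386979  b=𝟙ᵀg=7.640952  c=𝟙ᵀh=45.370510  D=ac−b²=4.543775
λ₁=(c·0.190−b)/D = (45.370510·0.190−7.640952)/4.543775 = 0.215558
λ₂=(a−b·0.190)/D = (1.386979−7.640952·0.190)/4.543775 = -0.014262
w* = 0.215558·g + -0.014262·h:
  w_0 = 0.215558·-0.4402 + -0.014262·4.3049 = -0.1563  (Xerox)
  w_1 = 0.215558·3.3487 + -0.014262·18.3559 = 0.4600  (Kellogg)
  w_2 = 0.215558·2.5643 + -0.014262·13.4209 = 0.3613  (Disney)
  w_3 = 0.215558·2.1682 + -0.014262·9.2887 = 0.3349  (Intel)
Σw_i=1.0000  μᵀw=0.1900
σ²=wᵀΣw=λ₁·μ_p+λ₂ = 0.215558·0.190 + -0.014262 = 0.026694 ≈ 0.0267


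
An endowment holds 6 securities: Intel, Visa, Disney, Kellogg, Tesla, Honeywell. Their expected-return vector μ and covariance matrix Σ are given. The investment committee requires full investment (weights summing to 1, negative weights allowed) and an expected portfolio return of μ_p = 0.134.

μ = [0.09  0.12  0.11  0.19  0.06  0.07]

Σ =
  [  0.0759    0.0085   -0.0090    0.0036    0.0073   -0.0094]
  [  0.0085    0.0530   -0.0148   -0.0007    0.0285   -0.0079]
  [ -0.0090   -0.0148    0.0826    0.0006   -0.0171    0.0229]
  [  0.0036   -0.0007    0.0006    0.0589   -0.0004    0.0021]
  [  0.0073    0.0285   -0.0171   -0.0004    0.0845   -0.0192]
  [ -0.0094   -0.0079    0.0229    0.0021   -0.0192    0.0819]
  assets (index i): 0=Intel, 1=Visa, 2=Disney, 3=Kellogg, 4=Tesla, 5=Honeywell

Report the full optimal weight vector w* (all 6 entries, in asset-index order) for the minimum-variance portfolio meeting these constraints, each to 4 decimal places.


0.1042  0.2767  0.1839  0.3413  0.0233  0.0706

x=Σ⁻¹μ = [1.0152  2.5853  1.7416  3.1530  0.2811  0.7187]
y=Σ⁻¹𝟙 = [12.8650  17.2677  15.0825  15.8433  11.0526  13.3198]
a=μᵀx=1.259424  b=𝟙ᵀx=9.494829  c=𝟙ᵀy=85.430997  D=ac−b²=17.442028
λ₁=(c·0.134−b)/D = (85.430997·0.134−9.494829)/17.442028 = 0.111967
λ₂=(a−b·0.134)/D = (1.259424−9.494829·0.134)/17.442028 = -0.000739
w* = 0.111967·x + -0.000739·y:
  w_0 = 0.111967·1.0152 + -0.000739·12.8650 = 0.1042  (Intel)
  w_1 = 0.111967·2.5853 + -0.000739·17.2677 = 0.2767  (Visa)
  w_2 = 0.111967·1.7416 + -0.000739·15.0825 = 0.1839  (Disney)
  w_3 = 0.111967·3.1530 + -0.000739·15.8433 = 0.3413  (Kellogg)
  w_4 = 0.111967·0.2811 + -0.000739·11.0526 = 0.0233  (Tesla)
  w_5 = 0.111967·0.7187 + -0.000739·13.3198 = 0.0706  (Honeywell)
Σw_i=1.0000  μᵀw=0.1340
σ²=wᵀΣw=λ₁·μ_p+λ₂ = 0.111967·0.134 + -0.000739 = 0.014265 ≈ 0.0143


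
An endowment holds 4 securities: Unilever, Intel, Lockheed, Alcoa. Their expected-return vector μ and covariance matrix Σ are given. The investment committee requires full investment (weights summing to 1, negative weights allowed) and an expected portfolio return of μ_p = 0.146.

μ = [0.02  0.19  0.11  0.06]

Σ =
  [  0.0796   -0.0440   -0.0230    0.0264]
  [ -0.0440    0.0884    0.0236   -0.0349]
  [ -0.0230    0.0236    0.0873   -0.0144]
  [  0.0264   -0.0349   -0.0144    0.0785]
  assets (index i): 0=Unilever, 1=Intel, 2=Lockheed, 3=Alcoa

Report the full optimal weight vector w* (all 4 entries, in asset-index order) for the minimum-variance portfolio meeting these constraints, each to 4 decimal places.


u=Σ⁻¹μ = [1.9048  3.5527  1.1162  1.9080]
v=Σ⁻¹𝟙 = [25.6696  27.9242  13.8118  19.0544]
a=μᵀu=0.950358  b=𝟙ᵀu=8.481560  c=𝟙ᵀv=86.460063  D=ac−b²=10.231188
λ₁=(c·0.146−b)/D = (86.460063·0.146−8.481560)/10.231188 = 0.404802
λ₂=(a−b·0.146)/D = (0.950358−8.481560·0.146)/10.231188 = -0.028144
w* = 0.404802·u + -0.028144·v:
  w_0 = 0.404802·1.9048 + -0.028144·25.6696 = 0.0486  (Unilever)
  w_1 = 0.404802·3.5527 + -0.028144·27.9242 = 0.6522  (Intel)
  w_2 = 0.404802·1.1162 + -0.028144·13.8118 = 0.0631  (Lockheed)
  w_3 = 0.404802·1.9080 + -0.028144·19.0544 = 0.2361  (Alcoa)
Σw_i=1.0000  μᵀw=0.1460
σ²=wᵀΣw=λ₁·μ_p+λ₂ = 0.404802·0.146 + -0.028144 = 0.030957 ≈ 0.0310

0.0486  0.6522  0.0631  0.2361


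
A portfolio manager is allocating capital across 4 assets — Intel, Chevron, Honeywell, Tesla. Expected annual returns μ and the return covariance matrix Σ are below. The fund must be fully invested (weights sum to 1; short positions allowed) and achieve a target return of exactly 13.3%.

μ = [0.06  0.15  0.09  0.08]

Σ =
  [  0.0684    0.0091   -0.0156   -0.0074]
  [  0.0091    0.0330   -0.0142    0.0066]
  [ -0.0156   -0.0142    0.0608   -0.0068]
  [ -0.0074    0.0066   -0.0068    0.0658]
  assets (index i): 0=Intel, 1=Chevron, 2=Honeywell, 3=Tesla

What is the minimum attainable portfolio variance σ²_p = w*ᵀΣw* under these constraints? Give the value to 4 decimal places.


g=Σ⁻¹μ = [0.9908  5.3921  3.1178  1.1086]
h=Σ⁻¹𝟙 = [18.9516  35.1947  31.4364  17.0475]
a=μᵀg=1.237559  b=𝟙ᵀg=10.609366  c=𝟙ᵀh=102.630087  D=ac−b²=14.452102
λ₁=(c·0.133−b)/D = (102.630087·0.133−10.609366)/14.452102 = 0.210380
λ₂=(a−b·0.133)/D = (1.237559−10.609366·0.133)/14.452102 = -0.012004
w* = 0.210380·g + -0.012004·h:
  w_0 = 0.210380·0.9908 + -0.012004·18.9516 = -0.0190  (Intel)
  w_1 = 0.210380·5.3921 + -0.012004·35.1947 = 0.7119  (Chevron)
  w_2 = 0.210380·3.1178 + -0.012004·31.4364 = 0.2786  (Honeywell)
  w_3 = 0.210380·1.1086 + -0.012004·17.0475 = 0.0286  (Tesla)
Σw_i=1.0000  μᵀw=0.1330
σ²=wᵀΣw=λ₁·μ_p+λ₂ = 0.210380·0.133 + -0.012004 = 0.015976 ≈ 0.0160

0.0160


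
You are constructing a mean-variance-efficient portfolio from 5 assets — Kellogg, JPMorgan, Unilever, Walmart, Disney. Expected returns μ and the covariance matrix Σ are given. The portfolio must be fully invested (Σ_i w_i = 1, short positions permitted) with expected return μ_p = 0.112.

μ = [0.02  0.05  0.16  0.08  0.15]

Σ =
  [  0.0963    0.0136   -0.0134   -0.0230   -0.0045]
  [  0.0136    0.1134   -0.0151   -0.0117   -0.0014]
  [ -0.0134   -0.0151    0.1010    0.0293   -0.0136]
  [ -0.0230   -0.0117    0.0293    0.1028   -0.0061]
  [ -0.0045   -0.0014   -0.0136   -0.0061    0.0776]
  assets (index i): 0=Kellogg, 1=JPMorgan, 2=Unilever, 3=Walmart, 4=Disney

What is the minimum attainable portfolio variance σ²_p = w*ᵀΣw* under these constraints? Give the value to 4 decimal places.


0.0170

p=Σ⁻¹μ = [0.6264  0.7118  1.9203  0.5924  2.3653]
q=Σ⁻¹𝟙 = [14.2108  10.1462  12.2250  11.5831  16.9468]
a=μᵀp=0.757553  b=𝟙ᵀp=6.216187  c=𝟙ᵀq=65.111826  D=ac−b²=10.684656
λ₁=(c·0.112−b)/D = (65.111826·0.112−6.216187)/10.684656 = 0.100737
λ₂=(a−b·0.112)/D = (0.757553−6.216187·0.112)/10.684656 = 0.005741
w* = 0.100737·p + 0.005741·q:
  w_0 = 0.100737·0.6264 + 0.005741·14.2108 = 0.1447  (Kellogg)
  w_1 = 0.100737·0.7118 + 0.005741·10.1462 = 0.1300  (JPMorgan)
  w_2 = 0.100737·1.9203 + 0.005741·12.2250 = 0.2636  (Unilever)
  w_3 = 0.100737·0.5924 + 0.005741·11.5831 = 0.1262  (Walmart)
  w_4 = 0.100737·2.3653 + 0.005741·16.9468 = 0.3356  (Disney)
Σw_i=1.0000  μᵀw=0.1120
σ²=wᵀΣw=λ₁·μ_p+λ₂ = 0.100737·0.112 + 0.005741 = 0.017023 ≈ 0.0170


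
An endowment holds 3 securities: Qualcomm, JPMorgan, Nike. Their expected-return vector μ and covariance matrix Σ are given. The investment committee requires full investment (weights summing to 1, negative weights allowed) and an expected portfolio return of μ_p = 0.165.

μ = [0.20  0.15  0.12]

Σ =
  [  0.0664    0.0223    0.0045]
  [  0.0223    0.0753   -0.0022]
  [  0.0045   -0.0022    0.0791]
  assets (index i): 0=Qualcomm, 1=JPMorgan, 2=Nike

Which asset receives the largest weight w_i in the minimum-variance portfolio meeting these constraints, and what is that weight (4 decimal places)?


x=Σ⁻¹μ = [2.4802  1.2988  1.4121]
y=Σ⁻¹𝟙 = [10.7091  10.4688  12.3241]
a=μᵀx=0.860302  b=𝟙ᵀx=5.191045  c=𝟙ᵀy=33.502078  D=ac−b²=1.874953
λ₁=(c·0.165−b)/D = (33.502078·0.165−5.191045)/1.874953 = 0.179630
λ₂=(a−b·0.165)/D = (0.860302−5.191045·0.165)/1.874953 = 0.002016
w* = 0.179630·x + 0.002016·y:
  w_0 = 0.179630·2.4802 + 0.002016·10.7091 = 0.4671  (Qualcomm)
  w_1 = 0.179630·1.2988 + 0.002016·10.4688 = 0.2544  (JPMorgan)
  w_2 = 0.179630·1.4121 + 0.002016·12.3241 = 0.2785  (Nike)
Σw_i=1.0000  μᵀw=0.1650
σ²=wᵀΣw=λ₁·μ_p+λ₂ = 0.179630·0.165 + 0.002016 = 0.031655 ≈ 0.0317

Qualcomm (0.4671)


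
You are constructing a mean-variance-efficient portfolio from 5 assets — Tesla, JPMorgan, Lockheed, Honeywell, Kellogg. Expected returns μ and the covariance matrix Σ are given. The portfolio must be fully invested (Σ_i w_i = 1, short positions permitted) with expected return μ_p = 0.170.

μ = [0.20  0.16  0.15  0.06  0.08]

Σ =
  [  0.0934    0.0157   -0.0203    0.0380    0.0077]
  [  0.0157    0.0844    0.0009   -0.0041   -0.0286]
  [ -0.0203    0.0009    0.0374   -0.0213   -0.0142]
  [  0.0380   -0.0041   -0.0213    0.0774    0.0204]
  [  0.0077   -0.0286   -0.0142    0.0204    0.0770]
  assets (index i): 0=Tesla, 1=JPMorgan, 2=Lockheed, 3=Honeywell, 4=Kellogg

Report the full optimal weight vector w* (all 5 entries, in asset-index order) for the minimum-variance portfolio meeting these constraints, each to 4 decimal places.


u=Σ⁻¹μ = [2.7357  2.2562  6.8783  0.7392  2.6761]
v=Σ⁻¹𝟙 = [9.7956  18.3088  50.0569  16.6267  23.6341]
a=μᵀu=2.198308  b=𝟙ᵀu=15.285389  c=𝟙ᵀv=118.422111  D=ac−b²=26.685108
λ₁=(c·0.170−b)/D = (118.422111·0.170−15.285389)/26.685108 = 0.181613
λ₂=(a−b·0.170)/D = (2.198308−15.285389·0.170)/26.685108 = -0.014997
w* = 0.181613·u + -0.014997·v:
  w_0 = 0.181613·2.7357 + -0.014997·9.7956 = 0.3499  (Tesla)
  w_1 = 0.181613·2.2562 + -0.014997·18.3088 = 0.1352  (JPMorgan)
  w_2 = 0.181613·6.8783 + -0.014997·50.0569 = 0.4985  (Lockheed)
  w_3 = 0.181613·0.7392 + -0.014997·16.6267 = -0.1151  (Honeywell)
  w_4 = 0.181613·2.6761 + -0.014997·23.6341 = 0.1316  (Kellogg)
Σw_i=1.0000  μᵀw=0.1700
σ²=wᵀΣw=λ₁·μ_p+λ₂ = 0.181613·0.170 + -0.014997 = 0.015877 ≈ 0.0159

0.3499  0.1352  0.4985  -0.1151  0.1316


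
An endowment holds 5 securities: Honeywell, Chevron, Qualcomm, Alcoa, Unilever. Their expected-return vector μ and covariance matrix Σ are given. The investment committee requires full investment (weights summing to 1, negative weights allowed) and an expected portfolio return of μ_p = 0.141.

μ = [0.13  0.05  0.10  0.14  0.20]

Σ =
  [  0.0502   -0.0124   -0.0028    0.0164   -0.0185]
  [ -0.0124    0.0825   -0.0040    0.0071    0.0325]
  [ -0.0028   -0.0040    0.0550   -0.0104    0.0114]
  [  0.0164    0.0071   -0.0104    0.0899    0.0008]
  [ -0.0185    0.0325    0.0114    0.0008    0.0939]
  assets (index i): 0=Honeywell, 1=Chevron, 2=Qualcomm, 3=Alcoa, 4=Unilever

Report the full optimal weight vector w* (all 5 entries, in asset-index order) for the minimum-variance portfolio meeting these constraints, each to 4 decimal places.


g=Σ⁻¹μ = [3.2692  0.0848  1.6790  1.1259  2.5312]
h=Σ⁻¹𝟙 = [24.8065  12.7525  20.0671  7.8357  8.6201]
a=μᵀg=1.261019  b=𝟙ᵀg=8.690206  c=𝟙ᵀh=74.081934  D=ac−b²=17.899024
λ₁=(c·0.141−b)/D = (74.081934·0.141−8.690206)/17.899024 = 0.098069
λ₂=(a−b·0.141)/D = (1.261019−8.690206·0.141)/17.899024 = 0.001995
w* = 0.098069·g + 0.001995·h:
  w_0 = 0.098069·3.2692 + 0.001995·24.8065 = 0.3701  (Honeywell)
  w_1 = 0.098069·0.0848 + 0.001995·12.7525 = 0.0338  (Chevron)
  w_2 = 0.098069·1.6790 + 0.001995·20.0671 = 0.2047  (Qualcomm)
  w_3 = 0.098069·1.1259 + 0.001995·7.8357 = 0.1260  (Alcoa)
  w_4 = 0.098069·2.5312 + 0.001995·8.6201 = 0.2654  (Unilever)
Σw_i=1.0000  μᵀw=0.1410
σ²=wᵀΣw=λ₁·μ_p+λ₂ = 0.098069·0.141 + 0.001995 = 0.015822 ≈ 0.0158

0.3701  0.0338  0.2047  0.1260  0.2654


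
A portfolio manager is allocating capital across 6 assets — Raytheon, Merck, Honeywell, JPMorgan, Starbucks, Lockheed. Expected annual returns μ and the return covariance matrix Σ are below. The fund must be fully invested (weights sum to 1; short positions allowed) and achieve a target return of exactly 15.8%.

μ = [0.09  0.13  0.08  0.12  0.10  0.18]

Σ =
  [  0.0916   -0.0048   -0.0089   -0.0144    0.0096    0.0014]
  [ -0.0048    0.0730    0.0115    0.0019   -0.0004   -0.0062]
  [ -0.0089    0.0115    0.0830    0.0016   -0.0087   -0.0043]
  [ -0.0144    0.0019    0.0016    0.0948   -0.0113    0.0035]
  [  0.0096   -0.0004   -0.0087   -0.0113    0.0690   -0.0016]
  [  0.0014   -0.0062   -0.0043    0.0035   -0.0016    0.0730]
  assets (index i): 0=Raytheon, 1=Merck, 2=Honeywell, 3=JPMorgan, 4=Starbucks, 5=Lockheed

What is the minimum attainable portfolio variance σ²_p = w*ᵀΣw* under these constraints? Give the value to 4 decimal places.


g=Σ⁻¹μ = [1.2034  1.8772  1.1229  1.5024  1.7414  2.6344]
h=Σ⁻¹𝟙 = [13.0735  13.3946  13.9067  13.5070  17.0678  15.1312]
a=μᵀg=1.270793  b=𝟙ᵀg=10.081681  c=𝟙ᵀh=86.080792  D=ac−b²=7.750548
λ₁=(c·0.158−b)/D = (86.080792·0.158−10.081681)/7.750548 = 0.454043
λ₂=(a−b·0.158)/D = (1.270793−10.081681·0.158)/7.750548 = -0.041560
w* = 0.454043·g + -0.041560·h:
  w_0 = 0.454043·1.2034 + -0.041560·13.0735 = 0.0031  (Raytheon)
  w_1 = 0.454043·1.8772 + -0.041560·13.3946 = 0.2957  (Merck)
  w_2 = 0.454043·1.1229 + -0.041560·13.9067 = -0.0681  (Honeywell)
  w_3 = 0.454043·1.5024 + -0.041560·13.5070 = 0.1208  (JPMorgan)
  w_4 = 0.454043·1.7414 + -0.041560·17.0678 = 0.0813  (Starbucks)
  w_5 = 0.454043·2.6344 + -0.041560·15.1312 = 0.5673  (Lockheed)
Σw_i=1.0000  μᵀw=0.1580
σ²=wᵀΣw=λ₁·μ_p+λ₂ = 0.454043·0.158 + -0.041560 = 0.030179 ≈ 0.0302

0.0302
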